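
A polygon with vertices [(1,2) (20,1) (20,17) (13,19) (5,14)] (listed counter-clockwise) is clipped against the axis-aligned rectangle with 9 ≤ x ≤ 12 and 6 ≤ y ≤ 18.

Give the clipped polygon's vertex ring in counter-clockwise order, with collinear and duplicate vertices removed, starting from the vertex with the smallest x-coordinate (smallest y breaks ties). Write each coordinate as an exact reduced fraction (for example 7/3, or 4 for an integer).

Clipped polygon: [(9,6) (12,6) (12,18) (57/5,18) (9,33/2)]

1. After x ≥ 9: [(9,30/19) (20,1) (20,17) (13,19) (9,33/2)]
2. After x ≤ 12: [(9,30/19) (12,27/19) (12,147/8) (9,33/2)]
3. After y ≥ 6: [(9,6) (12,6) (12,147/8) (9,33/2)]
4. After y ≤ 18: [(9,6) (12,6) (12,18) (57/5,18) (9,33/2)]
5. Canonical ring: [(9,6) (12,6) (12,18) (57/5,18) (9,33/2)]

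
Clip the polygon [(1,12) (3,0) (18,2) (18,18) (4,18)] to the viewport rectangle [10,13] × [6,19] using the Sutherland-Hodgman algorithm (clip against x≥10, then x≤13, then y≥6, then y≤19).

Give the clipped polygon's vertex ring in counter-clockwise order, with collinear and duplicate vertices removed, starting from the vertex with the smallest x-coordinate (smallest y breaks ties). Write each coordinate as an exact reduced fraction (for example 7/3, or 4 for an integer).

1. After x ≥ 10: [(10,14/15) (18,2) (18,18) (10,18)]
2. After x ≤ 13: [(10,14/15) (13,4/3) (13,18) (10,18)]
3. After y ≥ 6: [(10,6) (13,6) (13,18) (10,18)]
4. After y ≤ 19: [(10,6) (13,6) (13,18) (10,18)]
5. Canonical ring: [(10,6) (13,6) (13,18) (10,18)]

Clipped polygon: [(10,6) (13,6) (13,18) (10,18)]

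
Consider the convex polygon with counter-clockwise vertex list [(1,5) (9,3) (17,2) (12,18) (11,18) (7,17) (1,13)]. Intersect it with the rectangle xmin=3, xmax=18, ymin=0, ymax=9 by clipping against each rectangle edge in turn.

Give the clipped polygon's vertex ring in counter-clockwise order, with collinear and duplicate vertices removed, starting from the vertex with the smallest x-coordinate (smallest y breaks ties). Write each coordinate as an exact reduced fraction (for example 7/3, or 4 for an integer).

Clipped polygon: [(3,9/2) (9,3) (17,2) (237/16,9) (3,9)]

1. After x ≥ 3: [(3,9/2) (9,3) (17,2) (12,18) (11,18) (7,17) (3,43/3)]
2. After x ≤ 18: [(3,9/2) (9,3) (17,2) (12,18) (11,18) (7,17) (3,43/3)]
3. After y ≥ 0: [(3,9/2) (9,3) (17,2) (12,18) (11,18) (7,17) (3,43/3)]
4. After y ≤ 9: [(3,9) (3,9/2) (9,3) (17,2) (237/16,9)]
5. Canonical ring: [(3,9/2) (9,3) (17,2) (237/16,9) (3,9)]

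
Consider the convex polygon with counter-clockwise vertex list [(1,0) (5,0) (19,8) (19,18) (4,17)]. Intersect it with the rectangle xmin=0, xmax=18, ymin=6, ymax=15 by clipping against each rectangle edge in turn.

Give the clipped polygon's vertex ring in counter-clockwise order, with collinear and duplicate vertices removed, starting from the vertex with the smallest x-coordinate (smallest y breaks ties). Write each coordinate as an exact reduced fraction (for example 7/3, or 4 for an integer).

Clipped polygon: [(35/17,6) (31/2,6) (18,52/7) (18,15) (62/17,15)]

1. After x ≥ 0: [(1,0) (5,0) (19,8) (19,18) (4,17)]
2. After x ≤ 18: [(1,0) (5,0) (18,52/7) (18,269/15) (4,17)]
3. After y ≥ 6: [(35/17,6) (31/2,6) (18,52/7) (18,269/15) (4,17)]
4. After y ≤ 15: [(62/17,15) (35/17,6) (31/2,6) (18,52/7) (18,15)]
5. Canonical ring: [(35/17,6) (31/2,6) (18,52/7) (18,15) (62/17,15)]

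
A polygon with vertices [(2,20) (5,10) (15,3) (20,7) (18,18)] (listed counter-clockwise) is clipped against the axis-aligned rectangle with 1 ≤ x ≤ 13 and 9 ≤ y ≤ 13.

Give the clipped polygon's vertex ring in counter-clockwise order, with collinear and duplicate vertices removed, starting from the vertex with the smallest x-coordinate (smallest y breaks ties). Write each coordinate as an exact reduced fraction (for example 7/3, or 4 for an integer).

Clipped polygon: [(41/10,13) (5,10) (45/7,9) (13,9) (13,13)]

1. After x ≥ 1: [(2,20) (5,10) (15,3) (20,7) (18,18)]
2. After x ≤ 13: [(13,149/8) (2,20) (5,10) (13,22/5)]
3. After y ≥ 9: [(13,9) (13,149/8) (2,20) (5,10) (45/7,9)]
4. After y ≤ 13: [(13,9) (13,13) (41/10,13) (5,10) (45/7,9)]
5. Canonical ring: [(41/10,13) (5,10) (45/7,9) (13,9) (13,13)]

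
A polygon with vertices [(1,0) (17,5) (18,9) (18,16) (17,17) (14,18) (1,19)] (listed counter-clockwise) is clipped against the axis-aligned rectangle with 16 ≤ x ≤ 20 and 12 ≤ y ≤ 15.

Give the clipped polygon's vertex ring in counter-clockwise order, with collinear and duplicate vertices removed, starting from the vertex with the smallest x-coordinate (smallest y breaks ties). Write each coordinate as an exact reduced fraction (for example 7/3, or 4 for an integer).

1. After x ≥ 16: [(16,75/16) (17,5) (18,9) (18,16) (17,17) (16,52/3)]
2. After x ≤ 20: [(16,75/16) (17,5) (18,9) (18,16) (17,17) (16,52/3)]
3. After y ≥ 12: [(16,12) (18,12) (18,16) (17,17) (16,52/3)]
4. After y ≤ 15: [(16,15) (16,12) (18,12) (18,15)]
5. Canonical ring: [(16,12) (18,12) (18,15) (16,15)]

Clipped polygon: [(16,12) (18,12) (18,15) (16,15)]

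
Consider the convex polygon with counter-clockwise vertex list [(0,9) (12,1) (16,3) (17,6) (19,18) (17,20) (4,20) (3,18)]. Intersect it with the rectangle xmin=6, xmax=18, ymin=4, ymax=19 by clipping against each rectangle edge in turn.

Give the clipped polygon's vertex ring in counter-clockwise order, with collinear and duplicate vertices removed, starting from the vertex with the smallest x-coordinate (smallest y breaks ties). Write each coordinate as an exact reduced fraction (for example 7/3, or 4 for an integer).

1. After x ≥ 6: [(6,5) (12,1) (16,3) (17,6) (19,18) (17,20) (6,20)]
2. After x ≤ 18: [(6,5) (12,1) (16,3) (17,6) (18,12) (18,19) (17,20) (6,20)]
3. After y ≥ 4: [(6,5) (15/2,4) (49/3,4) (17,6) (18,12) (18,19) (17,20) (6,20)]
4. After y ≤ 19: [(6,19) (6,5) (15/2,4) (49/3,4) (17,6) (18,12) (18,19) (18,19)]
5. Canonical ring: [(6,5) (15/2,4) (49/3,4) (17,6) (18,12) (18,19) (6,19)]

Clipped polygon: [(6,5) (15/2,4) (49/3,4) (17,6) (18,12) (18,19) (6,19)]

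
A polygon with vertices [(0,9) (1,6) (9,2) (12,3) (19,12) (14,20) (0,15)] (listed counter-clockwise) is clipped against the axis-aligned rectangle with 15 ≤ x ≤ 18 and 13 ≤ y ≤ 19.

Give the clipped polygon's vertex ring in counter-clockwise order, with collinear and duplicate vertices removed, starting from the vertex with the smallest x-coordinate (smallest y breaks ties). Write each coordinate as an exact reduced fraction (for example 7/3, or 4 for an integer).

1. After x ≥ 15: [(15,48/7) (19,12) (15,92/5)]
2. After x ≤ 18: [(15,48/7) (18,75/7) (18,68/5) (15,92/5)]
3. After y ≥ 13: [(15,13) (18,13) (18,68/5) (15,92/5)]
4. After y ≤ 19: [(15,13) (18,13) (18,68/5) (15,92/5)]
5. Canonical ring: [(15,13) (18,13) (18,68/5) (15,92/5)]

Clipped polygon: [(15,13) (18,13) (18,68/5) (15,92/5)]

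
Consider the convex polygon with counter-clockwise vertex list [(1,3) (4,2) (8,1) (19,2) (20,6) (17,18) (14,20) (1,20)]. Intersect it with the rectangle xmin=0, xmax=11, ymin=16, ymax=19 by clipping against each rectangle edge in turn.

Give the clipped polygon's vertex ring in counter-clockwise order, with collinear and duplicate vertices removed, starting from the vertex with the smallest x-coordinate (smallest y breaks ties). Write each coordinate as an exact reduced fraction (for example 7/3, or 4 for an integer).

1. After x ≥ 0: [(1,3) (4,2) (8,1) (19,2) (20,6) (17,18) (14,20) (1,20)]
2. After x ≤ 11: [(1,3) (4,2) (8,1) (11,14/11) (11,20) (1,20)]
3. After y ≥ 16: [(1,16) (11,16) (11,20) (1,20)]
4. After y ≤ 19: [(1,19) (1,16) (11,16) (11,19)]
5. Canonical ring: [(1,16) (11,16) (11,19) (1,19)]

Clipped polygon: [(1,16) (11,16) (11,19) (1,19)]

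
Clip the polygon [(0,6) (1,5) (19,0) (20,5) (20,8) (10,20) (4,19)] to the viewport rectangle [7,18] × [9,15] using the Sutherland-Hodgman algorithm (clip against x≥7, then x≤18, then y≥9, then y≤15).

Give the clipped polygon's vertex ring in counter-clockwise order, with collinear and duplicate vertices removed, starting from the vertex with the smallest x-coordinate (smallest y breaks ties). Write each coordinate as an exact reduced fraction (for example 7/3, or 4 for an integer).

Clipped polygon: [(7,9) (18,9) (18,52/5) (85/6,15) (7,15)]

1. After x ≥ 7: [(7,10/3) (19,0) (20,5) (20,8) (10,20) (7,39/2)]
2. After x ≤ 18: [(7,10/3) (18,5/18) (18,52/5) (10,20) (7,39/2)]
3. After y ≥ 9: [(7,9) (18,9) (18,52/5) (10,20) (7,39/2)]
4. After y ≤ 15: [(7,15) (7,9) (18,9) (18,52/5) (85/6,15)]
5. Canonical ring: [(7,9) (18,9) (18,52/5) (85/6,15) (7,15)]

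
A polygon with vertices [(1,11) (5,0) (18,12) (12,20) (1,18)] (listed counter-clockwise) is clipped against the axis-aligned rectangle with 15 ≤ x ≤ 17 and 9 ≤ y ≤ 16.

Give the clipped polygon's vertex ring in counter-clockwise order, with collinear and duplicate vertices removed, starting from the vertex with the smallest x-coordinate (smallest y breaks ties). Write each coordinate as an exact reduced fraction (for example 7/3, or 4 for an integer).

Clipped polygon: [(15,120/13) (17,144/13) (17,40/3) (15,16)]

1. After x ≥ 15: [(15,120/13) (18,12) (15,16)]
2. After x ≤ 17: [(15,120/13) (17,144/13) (17,40/3) (15,16)]
3. After y ≥ 9: [(15,120/13) (17,144/13) (17,40/3) (15,16)]
4. After y ≤ 16: [(15,120/13) (17,144/13) (17,40/3) (15,16)]
5. Canonical ring: [(15,120/13) (17,144/13) (17,40/3) (15,16)]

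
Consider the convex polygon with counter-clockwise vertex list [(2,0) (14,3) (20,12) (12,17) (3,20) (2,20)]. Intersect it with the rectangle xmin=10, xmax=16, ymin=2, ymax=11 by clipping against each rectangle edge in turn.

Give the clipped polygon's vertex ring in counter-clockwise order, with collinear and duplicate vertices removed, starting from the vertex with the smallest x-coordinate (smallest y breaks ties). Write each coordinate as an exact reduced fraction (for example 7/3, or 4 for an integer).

1. After x ≥ 10: [(10,2) (14,3) (20,12) (12,17) (10,53/3)]
2. After x ≤ 16: [(10,2) (14,3) (16,6) (16,29/2) (12,17) (10,53/3)]
3. After y ≥ 2: [(10,2) (14,3) (16,6) (16,29/2) (12,17) (10,53/3)]
4. After y ≤ 11: [(10,11) (10,2) (14,3) (16,6) (16,11)]
5. Canonical ring: [(10,2) (14,3) (16,6) (16,11) (10,11)]

Clipped polygon: [(10,2) (14,3) (16,6) (16,11) (10,11)]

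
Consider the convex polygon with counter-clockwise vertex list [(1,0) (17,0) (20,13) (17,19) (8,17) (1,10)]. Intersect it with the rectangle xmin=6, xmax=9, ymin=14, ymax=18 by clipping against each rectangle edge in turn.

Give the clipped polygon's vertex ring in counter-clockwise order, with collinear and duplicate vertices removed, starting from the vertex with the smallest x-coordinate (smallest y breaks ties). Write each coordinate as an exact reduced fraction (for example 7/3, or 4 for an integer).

1. After x ≥ 6: [(6,0) (17,0) (20,13) (17,19) (8,17) (6,15)]
2. After x ≤ 9: [(6,0) (9,0) (9,155/9) (8,17) (6,15)]
3. After y ≥ 14: [(6,14) (9,14) (9,155/9) (8,17) (6,15)]
4. After y ≤ 18: [(6,14) (9,14) (9,155/9) (8,17) (6,15)]
5. Canonical ring: [(6,14) (9,14) (9,155/9) (8,17) (6,15)]

Clipped polygon: [(6,14) (9,14) (9,155/9) (8,17) (6,15)]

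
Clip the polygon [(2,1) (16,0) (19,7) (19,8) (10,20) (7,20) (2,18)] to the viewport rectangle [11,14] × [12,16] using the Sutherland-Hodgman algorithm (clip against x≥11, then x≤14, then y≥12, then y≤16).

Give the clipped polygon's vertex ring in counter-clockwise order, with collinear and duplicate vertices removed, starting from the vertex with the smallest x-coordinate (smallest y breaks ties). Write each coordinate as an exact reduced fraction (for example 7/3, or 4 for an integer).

Clipped polygon: [(11,12) (14,12) (14,44/3) (13,16) (11,16)]

1. After x ≥ 11: [(11,5/14) (16,0) (19,7) (19,8) (11,56/3)]
2. After x ≤ 14: [(11,5/14) (14,1/7) (14,44/3) (11,56/3)]
3. After y ≥ 12: [(11,12) (14,12) (14,44/3) (11,56/3)]
4. After y ≤ 16: [(11,16) (11,12) (14,12) (14,44/3) (13,16)]
5. Canonical ring: [(11,12) (14,12) (14,44/3) (13,16) (11,16)]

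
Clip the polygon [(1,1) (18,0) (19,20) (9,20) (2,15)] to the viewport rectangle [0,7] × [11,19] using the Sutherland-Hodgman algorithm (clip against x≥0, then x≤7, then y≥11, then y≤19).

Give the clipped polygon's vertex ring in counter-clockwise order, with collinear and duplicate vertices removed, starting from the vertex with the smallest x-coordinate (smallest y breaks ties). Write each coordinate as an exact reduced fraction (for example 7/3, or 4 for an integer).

1. After x ≥ 0: [(1,1) (18,0) (19,20) (9,20) (2,15)]
2. After x ≤ 7: [(1,1) (7,11/17) (7,130/7) (2,15)]
3. After y ≥ 11: [(12/7,11) (7,11) (7,130/7) (2,15)]
4. After y ≤ 19: [(12/7,11) (7,11) (7,130/7) (2,15)]
5. Canonical ring: [(12/7,11) (7,11) (7,130/7) (2,15)]

Clipped polygon: [(12/7,11) (7,11) (7,130/7) (2,15)]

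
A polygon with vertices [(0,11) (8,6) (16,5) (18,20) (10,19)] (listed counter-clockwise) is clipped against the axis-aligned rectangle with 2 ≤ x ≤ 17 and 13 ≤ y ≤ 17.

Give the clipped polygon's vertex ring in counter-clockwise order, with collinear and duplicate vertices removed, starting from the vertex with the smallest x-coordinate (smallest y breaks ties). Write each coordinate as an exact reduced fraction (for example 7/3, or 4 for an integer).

Clipped polygon: [(5/2,13) (17,13) (17,17) (15/2,17)]

1. After x ≥ 2: [(2,63/5) (2,39/4) (8,6) (16,5) (18,20) (10,19)]
2. After x ≤ 17: [(2,63/5) (2,39/4) (8,6) (16,5) (17,25/2) (17,159/8) (10,19)]
3. After y ≥ 13: [(5/2,13) (17,13) (17,159/8) (10,19)]
4. After y ≤ 17: [(15/2,17) (5/2,13) (17,13) (17,17)]
5. Canonical ring: [(5/2,13) (17,13) (17,17) (15/2,17)]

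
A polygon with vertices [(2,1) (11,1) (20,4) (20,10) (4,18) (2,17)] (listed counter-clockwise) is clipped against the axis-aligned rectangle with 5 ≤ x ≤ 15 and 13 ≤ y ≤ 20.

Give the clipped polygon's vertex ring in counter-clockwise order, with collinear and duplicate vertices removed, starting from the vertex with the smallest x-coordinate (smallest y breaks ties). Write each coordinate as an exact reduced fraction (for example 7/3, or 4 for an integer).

Clipped polygon: [(5,13) (14,13) (5,35/2)]

1. After x ≥ 5: [(5,1) (11,1) (20,4) (20,10) (5,35/2)]
2. After x ≤ 15: [(5,1) (11,1) (15,7/3) (15,25/2) (5,35/2)]
3. After y ≥ 13: [(5,13) (14,13) (5,35/2)]
4. After y ≤ 20: [(5,13) (14,13) (5,35/2)]
5. Canonical ring: [(5,13) (14,13) (5,35/2)]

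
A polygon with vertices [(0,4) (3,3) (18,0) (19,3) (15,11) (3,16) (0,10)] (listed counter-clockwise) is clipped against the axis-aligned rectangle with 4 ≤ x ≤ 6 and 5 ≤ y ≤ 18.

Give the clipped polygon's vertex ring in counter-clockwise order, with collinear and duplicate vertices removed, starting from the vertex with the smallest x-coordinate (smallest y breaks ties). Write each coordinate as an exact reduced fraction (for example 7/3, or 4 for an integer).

1. After x ≥ 4: [(4,14/5) (18,0) (19,3) (15,11) (4,187/12)]
2. After x ≤ 6: [(4,14/5) (6,12/5) (6,59/4) (4,187/12)]
3. After y ≥ 5: [(4,5) (6,5) (6,59/4) (4,187/12)]
4. After y ≤ 18: [(4,5) (6,5) (6,59/4) (4,187/12)]
5. Canonical ring: [(4,5) (6,5) (6,59/4) (4,187/12)]

Clipped polygon: [(4,5) (6,5) (6,59/4) (4,187/12)]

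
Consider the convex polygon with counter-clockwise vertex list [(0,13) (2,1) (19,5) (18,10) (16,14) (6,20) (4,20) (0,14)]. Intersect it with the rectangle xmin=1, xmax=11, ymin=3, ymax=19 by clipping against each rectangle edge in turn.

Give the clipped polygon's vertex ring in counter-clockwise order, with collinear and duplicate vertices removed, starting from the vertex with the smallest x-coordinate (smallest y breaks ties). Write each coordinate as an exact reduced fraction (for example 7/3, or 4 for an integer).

1. After x ≥ 1: [(1,7) (2,1) (19,5) (18,10) (16,14) (6,20) (4,20) (1,31/2)]
2. After x ≤ 11: [(1,7) (2,1) (11,53/17) (11,17) (6,20) (4,20) (1,31/2)]
3. After y ≥ 3: [(1,7) (5/3,3) (21/2,3) (11,53/17) (11,17) (6,20) (4,20) (1,31/2)]
4. After y ≤ 19: [(1,7) (5/3,3) (21/2,3) (11,53/17) (11,17) (23/3,19) (10/3,19) (1,31/2)]
5. Canonical ring: [(1,7) (5/3,3) (21/2,3) (11,53/17) (11,17) (23/3,19) (10/3,19) (1,31/2)]

Clipped polygon: [(1,7) (5/3,3) (21/2,3) (11,53/17) (11,17) (23/3,19) (10/3,19) (1,31/2)]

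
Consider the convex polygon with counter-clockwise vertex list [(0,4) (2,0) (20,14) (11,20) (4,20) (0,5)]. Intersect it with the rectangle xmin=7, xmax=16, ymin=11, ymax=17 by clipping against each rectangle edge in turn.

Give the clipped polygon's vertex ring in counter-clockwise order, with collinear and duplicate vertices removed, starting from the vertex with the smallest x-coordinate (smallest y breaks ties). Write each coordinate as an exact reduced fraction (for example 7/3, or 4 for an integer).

1. After x ≥ 7: [(7,35/9) (20,14) (11,20) (7,20)]
2. After x ≤ 16: [(7,35/9) (16,98/9) (16,50/3) (11,20) (7,20)]
3. After y ≥ 11: [(7,11) (16,11) (16,50/3) (11,20) (7,20)]
4. After y ≤ 17: [(7,17) (7,11) (16,11) (16,50/3) (31/2,17)]
5. Canonical ring: [(7,11) (16,11) (16,50/3) (31/2,17) (7,17)]

Clipped polygon: [(7,11) (16,11) (16,50/3) (31/2,17) (7,17)]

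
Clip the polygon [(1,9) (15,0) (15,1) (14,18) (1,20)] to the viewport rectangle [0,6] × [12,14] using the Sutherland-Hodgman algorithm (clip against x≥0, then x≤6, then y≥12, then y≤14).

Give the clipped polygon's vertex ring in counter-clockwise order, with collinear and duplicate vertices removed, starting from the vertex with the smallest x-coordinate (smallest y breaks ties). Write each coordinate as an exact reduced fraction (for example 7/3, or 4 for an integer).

Clipped polygon: [(1,12) (6,12) (6,14) (1,14)]

1. After x ≥ 0: [(1,9) (15,0) (15,1) (14,18) (1,20)]
2. After x ≤ 6: [(1,9) (6,81/14) (6,250/13) (1,20)]
3. After y ≥ 12: [(1,12) (6,12) (6,250/13) (1,20)]
4. After y ≤ 14: [(1,14) (1,12) (6,12) (6,14)]
5. Canonical ring: [(1,12) (6,12) (6,14) (1,14)]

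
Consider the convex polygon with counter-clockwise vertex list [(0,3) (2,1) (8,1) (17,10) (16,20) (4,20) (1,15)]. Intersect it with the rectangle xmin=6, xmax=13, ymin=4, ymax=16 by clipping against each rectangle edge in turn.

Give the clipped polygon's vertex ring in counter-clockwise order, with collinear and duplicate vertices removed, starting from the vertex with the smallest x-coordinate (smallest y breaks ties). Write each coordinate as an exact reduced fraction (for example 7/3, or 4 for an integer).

1. After x ≥ 6: [(6,1) (8,1) (17,10) (16,20) (6,20)]
2. After x ≤ 13: [(6,1) (8,1) (13,6) (13,20) (6,20)]
3. After y ≥ 4: [(6,4) (11,4) (13,6) (13,20) (6,20)]
4. After y ≤ 16: [(6,16) (6,4) (11,4) (13,6) (13,16)]
5. Canonical ring: [(6,4) (11,4) (13,6) (13,16) (6,16)]

Clipped polygon: [(6,4) (11,4) (13,6) (13,16) (6,16)]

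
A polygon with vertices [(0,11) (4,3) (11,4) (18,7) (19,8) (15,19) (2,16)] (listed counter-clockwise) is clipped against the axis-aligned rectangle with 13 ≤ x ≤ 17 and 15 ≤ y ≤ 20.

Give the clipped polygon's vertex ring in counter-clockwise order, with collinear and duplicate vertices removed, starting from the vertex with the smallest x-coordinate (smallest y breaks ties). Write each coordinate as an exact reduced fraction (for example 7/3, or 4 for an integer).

1. After x ≥ 13: [(13,34/7) (18,7) (19,8) (15,19) (13,241/13)]
2. After x ≤ 17: [(13,34/7) (17,46/7) (17,27/2) (15,19) (13,241/13)]
3. After y ≥ 15: [(13,15) (181/11,15) (15,19) (13,241/13)]
4. After y ≤ 20: [(13,15) (181/11,15) (15,19) (13,241/13)]
5. Canonical ring: [(13,15) (181/11,15) (15,19) (13,241/13)]

Clipped polygon: [(13,15) (181/11,15) (15,19) (13,241/13)]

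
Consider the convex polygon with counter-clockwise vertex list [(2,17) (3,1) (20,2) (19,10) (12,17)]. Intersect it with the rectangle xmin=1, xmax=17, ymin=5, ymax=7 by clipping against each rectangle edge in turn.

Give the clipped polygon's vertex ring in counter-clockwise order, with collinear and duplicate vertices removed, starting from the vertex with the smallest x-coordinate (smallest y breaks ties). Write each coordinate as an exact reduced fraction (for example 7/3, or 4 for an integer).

1. After x ≥ 1: [(2,17) (3,1) (20,2) (19,10) (12,17)]
2. After x ≤ 17: [(2,17) (3,1) (17,31/17) (17,12) (12,17)]
3. After y ≥ 5: [(2,17) (11/4,5) (17,5) (17,12) (12,17)]
4. After y ≤ 7: [(21/8,7) (11/4,5) (17,5) (17,7)]
5. Canonical ring: [(21/8,7) (11/4,5) (17,5) (17,7)]

Clipped polygon: [(21/8,7) (11/4,5) (17,5) (17,7)]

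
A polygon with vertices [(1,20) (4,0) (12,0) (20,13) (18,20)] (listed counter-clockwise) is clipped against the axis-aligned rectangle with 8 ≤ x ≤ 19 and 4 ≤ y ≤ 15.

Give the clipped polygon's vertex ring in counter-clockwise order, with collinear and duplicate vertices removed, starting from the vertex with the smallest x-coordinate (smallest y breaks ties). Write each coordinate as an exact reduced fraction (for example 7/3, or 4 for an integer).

Clipped polygon: [(8,4) (188/13,4) (19,91/8) (19,15) (8,15)]

1. After x ≥ 8: [(8,20) (8,0) (12,0) (20,13) (18,20)]
2. After x ≤ 19: [(8,20) (8,0) (12,0) (19,91/8) (19,33/2) (18,20)]
3. After y ≥ 4: [(8,20) (8,4) (188/13,4) (19,91/8) (19,33/2) (18,20)]
4. After y ≤ 15: [(8,15) (8,4) (188/13,4) (19,91/8) (19,15)]
5. Canonical ring: [(8,4) (188/13,4) (19,91/8) (19,15) (8,15)]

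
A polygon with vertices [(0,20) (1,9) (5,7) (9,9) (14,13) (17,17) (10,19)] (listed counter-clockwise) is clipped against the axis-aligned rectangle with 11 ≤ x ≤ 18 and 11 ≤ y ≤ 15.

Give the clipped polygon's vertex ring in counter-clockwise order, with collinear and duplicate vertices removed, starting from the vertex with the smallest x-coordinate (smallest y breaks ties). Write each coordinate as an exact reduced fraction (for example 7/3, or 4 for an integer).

Clipped polygon: [(11,11) (23/2,11) (14,13) (31/2,15) (11,15)]

1. After x ≥ 11: [(11,53/5) (14,13) (17,17) (11,131/7)]
2. After x ≤ 18: [(11,53/5) (14,13) (17,17) (11,131/7)]
3. After y ≥ 11: [(11,11) (23/2,11) (14,13) (17,17) (11,131/7)]
4. After y ≤ 15: [(11,15) (11,11) (23/2,11) (14,13) (31/2,15)]
5. Canonical ring: [(11,11) (23/2,11) (14,13) (31/2,15) (11,15)]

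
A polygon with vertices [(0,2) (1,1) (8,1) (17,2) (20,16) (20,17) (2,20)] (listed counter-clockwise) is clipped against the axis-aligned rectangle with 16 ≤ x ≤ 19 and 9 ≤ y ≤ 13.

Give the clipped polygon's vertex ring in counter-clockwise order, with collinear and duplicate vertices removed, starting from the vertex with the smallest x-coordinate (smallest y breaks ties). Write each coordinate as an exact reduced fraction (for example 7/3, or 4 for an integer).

Clipped polygon: [(16,9) (37/2,9) (19,34/3) (19,13) (16,13)]

1. After x ≥ 16: [(16,17/9) (17,2) (20,16) (20,17) (16,53/3)]
2. After x ≤ 19: [(16,17/9) (17,2) (19,34/3) (19,103/6) (16,53/3)]
3. After y ≥ 9: [(16,9) (37/2,9) (19,34/3) (19,103/6) (16,53/3)]
4. After y ≤ 13: [(16,13) (16,9) (37/2,9) (19,34/3) (19,13)]
5. Canonical ring: [(16,9) (37/2,9) (19,34/3) (19,13) (16,13)]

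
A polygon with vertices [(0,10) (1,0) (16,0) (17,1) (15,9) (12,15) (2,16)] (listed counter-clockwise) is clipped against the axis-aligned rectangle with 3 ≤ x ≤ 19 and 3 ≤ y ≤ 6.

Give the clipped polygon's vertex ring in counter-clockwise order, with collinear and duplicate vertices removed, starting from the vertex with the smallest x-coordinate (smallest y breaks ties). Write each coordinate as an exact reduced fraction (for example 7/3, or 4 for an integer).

1. After x ≥ 3: [(3,0) (16,0) (17,1) (15,9) (12,15) (3,159/10)]
2. After x ≤ 19: [(3,0) (16,0) (17,1) (15,9) (12,15) (3,159/10)]
3. After y ≥ 3: [(3,3) (33/2,3) (15,9) (12,15) (3,159/10)]
4. After y ≤ 6: [(3,6) (3,3) (33/2,3) (63/4,6)]
5. Canonical ring: [(3,3) (33/2,3) (63/4,6) (3,6)]

Clipped polygon: [(3,3) (33/2,3) (63/4,6) (3,6)]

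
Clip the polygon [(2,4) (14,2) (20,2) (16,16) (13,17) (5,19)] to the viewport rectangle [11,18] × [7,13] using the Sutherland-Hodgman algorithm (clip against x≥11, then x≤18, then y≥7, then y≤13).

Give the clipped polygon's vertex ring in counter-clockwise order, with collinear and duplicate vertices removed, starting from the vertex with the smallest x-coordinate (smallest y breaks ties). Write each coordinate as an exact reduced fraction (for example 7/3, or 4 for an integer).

Clipped polygon: [(11,7) (18,7) (18,9) (118/7,13) (11,13)]

1. After x ≥ 11: [(11,5/2) (14,2) (20,2) (16,16) (13,17) (11,35/2)]
2. After x ≤ 18: [(11,5/2) (14,2) (18,2) (18,9) (16,16) (13,17) (11,35/2)]
3. After y ≥ 7: [(11,7) (18,7) (18,9) (16,16) (13,17) (11,35/2)]
4. After y ≤ 13: [(11,13) (11,7) (18,7) (18,9) (118/7,13)]
5. Canonical ring: [(11,7) (18,7) (18,9) (118/7,13) (11,13)]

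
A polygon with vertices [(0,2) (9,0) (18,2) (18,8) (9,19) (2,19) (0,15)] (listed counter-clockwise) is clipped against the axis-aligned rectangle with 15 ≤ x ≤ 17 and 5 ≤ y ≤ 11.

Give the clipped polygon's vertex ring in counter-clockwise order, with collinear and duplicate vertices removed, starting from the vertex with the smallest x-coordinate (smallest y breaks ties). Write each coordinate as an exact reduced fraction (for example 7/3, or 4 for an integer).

1. After x ≥ 15: [(15,4/3) (18,2) (18,8) (15,35/3)]
2. After x ≤ 17: [(15,4/3) (17,16/9) (17,83/9) (15,35/3)]
3. After y ≥ 5: [(15,5) (17,5) (17,83/9) (15,35/3)]
4. After y ≤ 11: [(15,11) (15,5) (17,5) (17,83/9) (171/11,11)]
5. Canonical ring: [(15,5) (17,5) (17,83/9) (171/11,11) (15,11)]

Clipped polygon: [(15,5) (17,5) (17,83/9) (171/11,11) (15,11)]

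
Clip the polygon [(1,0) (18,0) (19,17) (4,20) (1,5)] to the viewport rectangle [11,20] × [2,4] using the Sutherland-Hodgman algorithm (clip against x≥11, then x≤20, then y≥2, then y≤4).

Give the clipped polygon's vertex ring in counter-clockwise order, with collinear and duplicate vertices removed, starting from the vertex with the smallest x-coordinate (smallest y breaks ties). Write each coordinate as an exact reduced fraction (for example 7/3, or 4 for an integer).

Clipped polygon: [(11,2) (308/17,2) (310/17,4) (11,4)]

1. After x ≥ 11: [(11,0) (18,0) (19,17) (11,93/5)]
2. After x ≤ 20: [(11,0) (18,0) (19,17) (11,93/5)]
3. After y ≥ 2: [(11,2) (308/17,2) (19,17) (11,93/5)]
4. After y ≤ 4: [(11,4) (11,2) (308/17,2) (310/17,4)]
5. Canonical ring: [(11,2) (308/17,2) (310/17,4) (11,4)]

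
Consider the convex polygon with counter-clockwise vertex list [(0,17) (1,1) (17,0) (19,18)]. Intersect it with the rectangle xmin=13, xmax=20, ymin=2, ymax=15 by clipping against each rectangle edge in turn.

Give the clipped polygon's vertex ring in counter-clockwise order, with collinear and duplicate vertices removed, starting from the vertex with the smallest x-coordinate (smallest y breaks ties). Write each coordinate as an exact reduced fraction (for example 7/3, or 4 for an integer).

Clipped polygon: [(13,2) (155/9,2) (56/3,15) (13,15)]

1. After x ≥ 13: [(13,336/19) (13,1/4) (17,0) (19,18)]
2. After x ≤ 20: [(13,336/19) (13,1/4) (17,0) (19,18)]
3. After y ≥ 2: [(13,336/19) (13,2) (155/9,2) (19,18)]
4. After y ≤ 15: [(13,15) (13,2) (155/9,2) (56/3,15)]
5. Canonical ring: [(13,2) (155/9,2) (56/3,15) (13,15)]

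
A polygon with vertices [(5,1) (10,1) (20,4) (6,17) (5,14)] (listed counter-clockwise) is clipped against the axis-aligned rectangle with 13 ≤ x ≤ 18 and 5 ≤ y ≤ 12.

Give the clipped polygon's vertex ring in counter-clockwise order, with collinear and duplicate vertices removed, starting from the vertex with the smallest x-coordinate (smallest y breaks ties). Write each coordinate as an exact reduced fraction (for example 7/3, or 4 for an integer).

1. After x ≥ 13: [(13,19/10) (20,4) (13,21/2)]
2. After x ≤ 18: [(13,19/10) (18,17/5) (18,41/7) (13,21/2)]
3. After y ≥ 5: [(13,5) (18,5) (18,41/7) (13,21/2)]
4. After y ≤ 12: [(13,5) (18,5) (18,41/7) (13,21/2)]
5. Canonical ring: [(13,5) (18,5) (18,41/7) (13,21/2)]

Clipped polygon: [(13,5) (18,5) (18,41/7) (13,21/2)]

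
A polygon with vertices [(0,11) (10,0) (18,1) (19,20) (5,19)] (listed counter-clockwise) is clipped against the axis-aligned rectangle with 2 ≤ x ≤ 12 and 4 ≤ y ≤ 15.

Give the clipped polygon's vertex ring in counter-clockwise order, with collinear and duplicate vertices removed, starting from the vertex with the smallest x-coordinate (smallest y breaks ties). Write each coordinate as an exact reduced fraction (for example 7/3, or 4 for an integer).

1. After x ≥ 2: [(2,71/5) (2,44/5) (10,0) (18,1) (19,20) (5,19)]
2. After x ≤ 12: [(2,71/5) (2,44/5) (10,0) (12,1/4) (12,39/2) (5,19)]
3. After y ≥ 4: [(2,71/5) (2,44/5) (70/11,4) (12,4) (12,39/2) (5,19)]
4. After y ≤ 15: [(5/2,15) (2,71/5) (2,44/5) (70/11,4) (12,4) (12,15)]
5. Canonical ring: [(2,44/5) (70/11,4) (12,4) (12,15) (5/2,15) (2,71/5)]

Clipped polygon: [(2,44/5) (70/11,4) (12,4) (12,15) (5/2,15) (2,71/5)]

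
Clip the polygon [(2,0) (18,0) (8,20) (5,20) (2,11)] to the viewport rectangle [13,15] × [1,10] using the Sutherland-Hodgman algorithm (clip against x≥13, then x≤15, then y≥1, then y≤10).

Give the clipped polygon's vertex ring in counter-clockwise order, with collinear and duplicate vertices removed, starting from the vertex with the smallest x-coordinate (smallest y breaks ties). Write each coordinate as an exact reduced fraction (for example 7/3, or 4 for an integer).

Clipped polygon: [(13,1) (15,1) (15,6) (13,10)]

1. After x ≥ 13: [(13,0) (18,0) (13,10)]
2. After x ≤ 15: [(13,0) (15,0) (15,6) (13,10)]
3. After y ≥ 1: [(13,1) (15,1) (15,6) (13,10)]
4. After y ≤ 10: [(13,1) (15,1) (15,6) (13,10)]
5. Canonical ring: [(13,1) (15,1) (15,6) (13,10)]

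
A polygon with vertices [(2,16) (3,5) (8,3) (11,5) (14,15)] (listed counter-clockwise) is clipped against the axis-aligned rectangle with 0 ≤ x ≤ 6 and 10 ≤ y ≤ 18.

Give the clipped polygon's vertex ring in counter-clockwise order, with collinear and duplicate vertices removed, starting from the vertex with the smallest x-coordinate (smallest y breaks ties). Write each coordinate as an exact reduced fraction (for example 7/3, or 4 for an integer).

1. After x ≥ 0: [(2,16) (3,5) (8,3) (11,5) (14,15)]
2. After x ≤ 6: [(6,47/3) (2,16) (3,5) (6,19/5)]
3. After y ≥ 10: [(6,10) (6,47/3) (2,16) (28/11,10)]
4. After y ≤ 18: [(6,10) (6,47/3) (2,16) (28/11,10)]
5. Canonical ring: [(2,16) (28/11,10) (6,10) (6,47/3)]

Clipped polygon: [(2,16) (28/11,10) (6,10) (6,47/3)]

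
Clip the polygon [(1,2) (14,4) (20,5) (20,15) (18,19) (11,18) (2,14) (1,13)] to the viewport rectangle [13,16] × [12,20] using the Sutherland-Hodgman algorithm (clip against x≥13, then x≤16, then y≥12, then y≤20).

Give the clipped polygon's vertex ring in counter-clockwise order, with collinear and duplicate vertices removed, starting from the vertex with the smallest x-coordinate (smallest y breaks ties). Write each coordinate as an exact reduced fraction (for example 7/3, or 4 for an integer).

Clipped polygon: [(13,12) (16,12) (16,131/7) (13,128/7)]

1. After x ≥ 13: [(13,50/13) (14,4) (20,5) (20,15) (18,19) (13,128/7)]
2. After x ≤ 16: [(13,50/13) (14,4) (16,13/3) (16,131/7) (13,128/7)]
3. After y ≥ 12: [(13,12) (16,12) (16,131/7) (13,128/7)]
4. After y ≤ 20: [(13,12) (16,12) (16,131/7) (13,128/7)]
5. Canonical ring: [(13,12) (16,12) (16,131/7) (13,128/7)]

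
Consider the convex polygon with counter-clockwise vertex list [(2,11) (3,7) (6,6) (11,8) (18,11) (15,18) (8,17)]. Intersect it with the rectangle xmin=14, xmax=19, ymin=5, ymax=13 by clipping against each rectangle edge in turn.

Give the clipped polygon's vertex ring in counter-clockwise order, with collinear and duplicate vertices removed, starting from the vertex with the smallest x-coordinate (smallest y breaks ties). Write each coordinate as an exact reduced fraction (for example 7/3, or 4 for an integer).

Clipped polygon: [(14,65/7) (18,11) (120/7,13) (14,13)]

1. After x ≥ 14: [(14,65/7) (18,11) (15,18) (14,125/7)]
2. After x ≤ 19: [(14,65/7) (18,11) (15,18) (14,125/7)]
3. After y ≥ 5: [(14,65/7) (18,11) (15,18) (14,125/7)]
4. After y ≤ 13: [(14,13) (14,65/7) (18,11) (120/7,13)]
5. Canonical ring: [(14,65/7) (18,11) (120/7,13) (14,13)]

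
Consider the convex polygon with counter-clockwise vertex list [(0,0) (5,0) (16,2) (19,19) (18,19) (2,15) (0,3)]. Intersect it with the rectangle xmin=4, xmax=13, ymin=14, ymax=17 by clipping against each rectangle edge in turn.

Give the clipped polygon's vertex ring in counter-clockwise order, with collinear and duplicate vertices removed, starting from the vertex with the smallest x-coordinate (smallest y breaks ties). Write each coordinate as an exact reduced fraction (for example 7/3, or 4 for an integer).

Clipped polygon: [(4,14) (13,14) (13,17) (10,17) (4,31/2)]

1. After x ≥ 4: [(4,0) (5,0) (16,2) (19,19) (18,19) (4,31/2)]
2. After x ≤ 13: [(4,0) (5,0) (13,16/11) (13,71/4) (4,31/2)]
3. After y ≥ 14: [(4,14) (13,14) (13,71/4) (4,31/2)]
4. After y ≤ 17: [(4,14) (13,14) (13,17) (10,17) (4,31/2)]
5. Canonical ring: [(4,14) (13,14) (13,17) (10,17) (4,31/2)]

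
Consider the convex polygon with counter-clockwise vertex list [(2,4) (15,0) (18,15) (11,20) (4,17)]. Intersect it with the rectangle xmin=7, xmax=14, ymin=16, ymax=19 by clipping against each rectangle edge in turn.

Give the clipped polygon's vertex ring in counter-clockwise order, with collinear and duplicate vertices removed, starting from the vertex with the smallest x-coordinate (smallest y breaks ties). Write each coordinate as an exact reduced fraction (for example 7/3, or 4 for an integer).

1. After x ≥ 7: [(7,32/13) (15,0) (18,15) (11,20) (7,128/7)]
2. After x ≤ 14: [(7,32/13) (14,4/13) (14,125/7) (11,20) (7,128/7)]
3. After y ≥ 16: [(7,16) (14,16) (14,125/7) (11,20) (7,128/7)]
4. After y ≤ 19: [(7,16) (14,16) (14,125/7) (62/5,19) (26/3,19) (7,128/7)]
5. Canonical ring: [(7,16) (14,16) (14,125/7) (62/5,19) (26/3,19) (7,128/7)]

Clipped polygon: [(7,16) (14,16) (14,125/7) (62/5,19) (26/3,19) (7,128/7)]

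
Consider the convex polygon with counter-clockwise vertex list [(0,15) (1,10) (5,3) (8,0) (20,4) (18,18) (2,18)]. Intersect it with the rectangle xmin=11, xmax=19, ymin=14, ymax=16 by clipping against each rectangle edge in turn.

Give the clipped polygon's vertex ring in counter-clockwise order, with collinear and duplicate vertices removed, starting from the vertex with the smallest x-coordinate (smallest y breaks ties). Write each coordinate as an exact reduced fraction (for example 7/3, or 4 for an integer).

1. After x ≥ 11: [(11,1) (20,4) (18,18) (11,18)]
2. After x ≤ 19: [(11,1) (19,11/3) (19,11) (18,18) (11,18)]
3. After y ≥ 14: [(11,14) (130/7,14) (18,18) (11,18)]
4. After y ≤ 16: [(11,16) (11,14) (130/7,14) (128/7,16)]
5. Canonical ring: [(11,14) (130/7,14) (128/7,16) (11,16)]

Clipped polygon: [(11,14) (130/7,14) (128/7,16) (11,16)]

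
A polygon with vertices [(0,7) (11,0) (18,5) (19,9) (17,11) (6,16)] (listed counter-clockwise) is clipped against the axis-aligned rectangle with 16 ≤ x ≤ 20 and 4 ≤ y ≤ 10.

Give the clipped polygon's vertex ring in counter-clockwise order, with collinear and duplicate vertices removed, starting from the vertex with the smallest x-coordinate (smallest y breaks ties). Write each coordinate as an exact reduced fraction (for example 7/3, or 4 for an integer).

Clipped polygon: [(16,4) (83/5,4) (18,5) (19,9) (18,10) (16,10)]

1. After x ≥ 16: [(16,25/7) (18,5) (19,9) (17,11) (16,126/11)]
2. After x ≤ 20: [(16,25/7) (18,5) (19,9) (17,11) (16,126/11)]
3. After y ≥ 4: [(16,4) (83/5,4) (18,5) (19,9) (17,11) (16,126/11)]
4. After y ≤ 10: [(16,10) (16,4) (83/5,4) (18,5) (19,9) (18,10)]
5. Canonical ring: [(16,4) (83/5,4) (18,5) (19,9) (18,10) (16,10)]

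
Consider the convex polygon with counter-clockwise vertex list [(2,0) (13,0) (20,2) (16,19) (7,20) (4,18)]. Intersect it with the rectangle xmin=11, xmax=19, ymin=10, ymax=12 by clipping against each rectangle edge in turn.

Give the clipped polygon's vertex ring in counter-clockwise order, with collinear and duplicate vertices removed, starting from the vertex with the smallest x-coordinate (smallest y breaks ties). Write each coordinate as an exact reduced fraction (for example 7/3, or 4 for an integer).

1. After x ≥ 11: [(11,0) (13,0) (20,2) (16,19) (11,176/9)]
2. After x ≤ 19: [(11,0) (13,0) (19,12/7) (19,25/4) (16,19) (11,176/9)]
3. After y ≥ 10: [(11,10) (308/17,10) (16,19) (11,176/9)]
4. After y ≤ 12: [(11,12) (11,10) (308/17,10) (300/17,12)]
5. Canonical ring: [(11,10) (308/17,10) (300/17,12) (11,12)]

Clipped polygon: [(11,10) (308/17,10) (300/17,12) (11,12)]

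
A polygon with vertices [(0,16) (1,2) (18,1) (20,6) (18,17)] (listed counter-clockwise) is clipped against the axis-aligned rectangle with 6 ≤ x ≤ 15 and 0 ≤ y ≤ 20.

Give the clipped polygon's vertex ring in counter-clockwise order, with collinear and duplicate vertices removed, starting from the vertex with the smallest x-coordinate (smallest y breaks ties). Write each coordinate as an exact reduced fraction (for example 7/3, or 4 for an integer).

Clipped polygon: [(6,29/17) (15,20/17) (15,101/6) (6,49/3)]

1. After x ≥ 6: [(6,49/3) (6,29/17) (18,1) (20,6) (18,17)]
2. After x ≤ 15: [(15,101/6) (6,49/3) (6,29/17) (15,20/17)]
3. After y ≥ 0: [(15,101/6) (6,49/3) (6,29/17) (15,20/17)]
4. After y ≤ 20: [(15,101/6) (6,49/3) (6,29/17) (15,20/17)]
5. Canonical ring: [(6,29/17) (15,20/17) (15,101/6) (6,49/3)]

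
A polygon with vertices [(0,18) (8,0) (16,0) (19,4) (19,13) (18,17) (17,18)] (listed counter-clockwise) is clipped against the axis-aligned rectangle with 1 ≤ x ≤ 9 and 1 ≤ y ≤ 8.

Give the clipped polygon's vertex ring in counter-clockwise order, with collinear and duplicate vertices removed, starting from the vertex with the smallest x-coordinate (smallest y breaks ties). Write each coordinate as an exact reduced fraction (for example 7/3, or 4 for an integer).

Clipped polygon: [(40/9,8) (68/9,1) (9,1) (9,8)]

1. After x ≥ 1: [(1,18) (1,63/4) (8,0) (16,0) (19,4) (19,13) (18,17) (17,18)]
2. After x ≤ 9: [(9,18) (1,18) (1,63/4) (8,0) (9,0)]
3. After y ≥ 1: [(9,1) (9,18) (1,18) (1,63/4) (68/9,1)]
4. After y ≤ 8: [(9,1) (9,8) (40/9,8) (68/9,1)]
5. Canonical ring: [(40/9,8) (68/9,1) (9,1) (9,8)]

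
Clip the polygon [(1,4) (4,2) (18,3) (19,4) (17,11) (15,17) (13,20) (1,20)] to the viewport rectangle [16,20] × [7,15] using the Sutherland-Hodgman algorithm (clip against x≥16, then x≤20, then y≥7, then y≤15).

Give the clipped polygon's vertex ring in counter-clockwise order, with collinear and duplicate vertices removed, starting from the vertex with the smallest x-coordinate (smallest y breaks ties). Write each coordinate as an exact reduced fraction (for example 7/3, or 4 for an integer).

Clipped polygon: [(16,7) (127/7,7) (17,11) (16,14)]

1. After x ≥ 16: [(16,20/7) (18,3) (19,4) (17,11) (16,14)]
2. After x ≤ 20: [(16,20/7) (18,3) (19,4) (17,11) (16,14)]
3. After y ≥ 7: [(16,7) (127/7,7) (17,11) (16,14)]
4. After y ≤ 15: [(16,7) (127/7,7) (17,11) (16,14)]
5. Canonical ring: [(16,7) (127/7,7) (17,11) (16,14)]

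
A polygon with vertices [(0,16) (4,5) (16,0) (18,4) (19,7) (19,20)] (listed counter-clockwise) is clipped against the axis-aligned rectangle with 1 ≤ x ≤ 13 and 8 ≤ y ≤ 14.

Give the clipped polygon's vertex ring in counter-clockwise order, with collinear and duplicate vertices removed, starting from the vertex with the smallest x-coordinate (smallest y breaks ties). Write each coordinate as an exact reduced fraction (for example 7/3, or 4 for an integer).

1. After x ≥ 1: [(1,308/19) (1,53/4) (4,5) (16,0) (18,4) (19,7) (19,20)]
2. After x ≤ 13: [(13,356/19) (1,308/19) (1,53/4) (4,5) (13,5/4)]
3. After y ≥ 8: [(13,8) (13,356/19) (1,308/19) (1,53/4) (32/11,8)]
4. After y ≤ 14: [(13,8) (13,14) (1,14) (1,53/4) (32/11,8)]
5. Canonical ring: [(1,53/4) (32/11,8) (13,8) (13,14) (1,14)]

Clipped polygon: [(1,53/4) (32/11,8) (13,8) (13,14) (1,14)]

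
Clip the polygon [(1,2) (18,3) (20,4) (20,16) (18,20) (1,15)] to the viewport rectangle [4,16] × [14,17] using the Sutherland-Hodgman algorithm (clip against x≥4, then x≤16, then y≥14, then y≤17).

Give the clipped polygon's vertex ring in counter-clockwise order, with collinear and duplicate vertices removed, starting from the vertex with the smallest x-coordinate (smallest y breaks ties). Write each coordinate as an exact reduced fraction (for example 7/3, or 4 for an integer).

1. After x ≥ 4: [(4,37/17) (18,3) (20,4) (20,16) (18,20) (4,270/17)]
2. After x ≤ 16: [(4,37/17) (16,49/17) (16,330/17) (4,270/17)]
3. After y ≥ 14: [(4,14) (16,14) (16,330/17) (4,270/17)]
4. After y ≤ 17: [(4,14) (16,14) (16,17) (39/5,17) (4,270/17)]
5. Canonical ring: [(4,14) (16,14) (16,17) (39/5,17) (4,270/17)]

Clipped polygon: [(4,14) (16,14) (16,17) (39/5,17) (4,270/17)]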